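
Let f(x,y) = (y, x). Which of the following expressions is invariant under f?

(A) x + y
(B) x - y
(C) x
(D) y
A

For f(x,y) = (y, x):
After applying f: x' = y, y' = x. So x' + y' = y + x = x + y.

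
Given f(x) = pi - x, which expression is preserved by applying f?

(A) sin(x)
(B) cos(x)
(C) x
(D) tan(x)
A

For f(x) = pi - x:
sin(pi - x) = sin(x), so sine is invariant under this transformation.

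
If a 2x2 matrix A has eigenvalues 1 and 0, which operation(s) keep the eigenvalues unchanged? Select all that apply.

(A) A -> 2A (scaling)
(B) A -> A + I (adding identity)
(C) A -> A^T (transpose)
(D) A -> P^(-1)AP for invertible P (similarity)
C and D

Eigenvalues are preserved by:
1. Similarity transformations: A -> P^(-1)AP (same characteristic polynomial)
2. Transpose: A^T has the same eigenvalues as A

Eigenvalues are NOT preserved by:
- Adding identity: eigenvalues become 1+1, 0+1
- Scaling: eigenvalues become 2, 0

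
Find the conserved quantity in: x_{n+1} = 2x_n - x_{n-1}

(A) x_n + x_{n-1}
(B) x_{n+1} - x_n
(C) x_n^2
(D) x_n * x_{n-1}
B

For the recurrence x_{n+1} = 2x_n - x_{n-1}:

If x_{n+1} = 2x_n - x_{n-1}, then:
x_{n+1} - x_n = x_n - x_{n-1}
The first difference is constant throughout the sequence.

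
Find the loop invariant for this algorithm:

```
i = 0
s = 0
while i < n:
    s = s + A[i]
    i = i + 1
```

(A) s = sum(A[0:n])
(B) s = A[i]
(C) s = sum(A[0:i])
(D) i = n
C

A loop invariant must hold before the first iteration and be re-established by every execution of the body.

(C) s = sum(A[0:i]): Initially i = 0 and s = 0 = sum of the empty slice A[0:0]. If s = sum(A[0:i]) holds at the top of an iteration, the body sets s to sum(A[0:i]) + A[i] = sum(A[0:i+1]) and then i to i+1, so s = sum(A[0:i]) holds again. At exit i = n, giving s = sum(A[0:n]).

The other options fail:
(A) s = sum(A[0:n]): false before the loop (s = 0, not the full sum) -- it only becomes true at exit.
(B) s = A[i]: after the first iteration s = A[0] but i = 1, so s = A[i] compares s with the wrong element (and fails in general).
(D) i = n: false initially (i = 0); it is the exit condition, not an invariant.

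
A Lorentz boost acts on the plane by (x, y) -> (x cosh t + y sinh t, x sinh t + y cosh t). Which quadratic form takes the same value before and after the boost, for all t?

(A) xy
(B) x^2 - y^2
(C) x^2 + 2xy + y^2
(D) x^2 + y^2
B

Write x' = x cosh t + y sinh t, y' = x sinh t + y cosh t and substitute into each option:
(A) xy: (x cosh t + y sinh t)(x sinh t + y cosh t) = xy(cosh^2 t + sinh^2 t) + (x^2 + y^2) sinh t cosh t = xy cosh 2t + (x^2 + y^2)(sinh 2t)/2   [not invariant for t != 0]
(B) x^2 - y^2: (x cosh t + y sinh t)^2 - (x sinh t + y cosh t)^2 = x^2(cosh^2 t - sinh^2 t) + 2xy(cosh t sinh t - sinh t cosh t) + y^2(sinh^2 t - cosh^2 t) = x^2 - y^2   [invariant, using cosh^2 t - sinh^2 t = 1]
(C) x^2 + 2xy + y^2: (x' + y')^2 with x' + y' = (x + y)(cosh t + sinh t) = (x + y)e^t, so it becomes (x + y)^2 e^(2t)   [not invariant for t != 0]
(D) x^2 + y^2: (x cosh t + y sinh t)^2 + (x sinh t + y cosh t)^2 = (x^2 + y^2)(cosh^2 t + sinh^2 t) + 4xy sinh t cosh t = (x^2 + y^2) cosh 2t + 2xy sinh 2t   [not invariant for t != 0]

Only (B) x^2 - y^2 is unchanged; it is the Minkowski form preserved by Lorentz boosts, just as x^2 + y^2 is preserved by ordinary rotations.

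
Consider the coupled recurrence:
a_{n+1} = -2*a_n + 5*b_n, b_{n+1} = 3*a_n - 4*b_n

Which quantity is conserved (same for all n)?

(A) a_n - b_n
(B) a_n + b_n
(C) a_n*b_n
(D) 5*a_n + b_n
B

Replace a_n by a_{n+1} = -2*a_n + 5*b_n and b_n by b_{n+1} = 3*a_n - 4*b_n in each option and simplify:
(A) a_n - b_n  ->  (-2*a_n + 5*b_n) - (3*a_n - 4*b_n) = -5*a_n + 9*b_n   [not conserved]
(B) a_n + b_n  ->  (-2*a_n + 5*b_n) + (3*a_n - 4*b_n) = a_n + b_n   [conserved]
(C) a_n*b_n  ->  (-2*a_n + 5*b_n)*(3*a_n - 4*b_n) = -6*a_n^2 + 23*a_n*b_n - 20*b_n^2   [not conserved]
(D) 5*a_n + b_n  ->  5*(-2*a_n + 5*b_n) + (3*a_n - 4*b_n) = -7*a_n + 21*b_n   [not conserved]

Only (B) a_n + b_n returns to itself after one step, so it is the conserved quantity.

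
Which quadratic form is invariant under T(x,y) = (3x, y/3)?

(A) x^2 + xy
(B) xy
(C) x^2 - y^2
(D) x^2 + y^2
B

T multiplies x by 3 and divides y by 3.
Substitute the transformed coordinates into each option and compare with the original:
(A) x^2 + xy  ->  (3x)^2 + (3x)(y/3) = 9x^2 + xy   [differs from x^2 + xy: not invariant]
(B) xy  ->  (3x)(y/3) = xy   [equals xy: invariant]
(C) x^2 - y^2  ->  (3x)^2 - (y/3)^2 = 9x^2 - y^2/9   [differs from x^2 - y^2: not invariant]
(D) x^2 + y^2  ->  (3x)^2 + (y/3)^2 = 9x^2 + y^2/9   [differs from x^2 + y^2: not invariant]

Only option (B), xy, is unchanged by the transformation.
The factors 3 and 1/3 cancel only in the pure product xy.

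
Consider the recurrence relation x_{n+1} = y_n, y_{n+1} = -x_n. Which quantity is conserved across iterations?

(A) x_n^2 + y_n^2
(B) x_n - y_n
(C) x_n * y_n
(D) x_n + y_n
A

For the recurrence x_{n+1} = y_n, y_{n+1} = -x_n:

x_{n+1}^2 + y_{n+1}^2 = y_n^2 + (-x_n)^2 = x_n^2 + y_n^2
The sum of squares is conserved (like energy in a harmonic oscillator).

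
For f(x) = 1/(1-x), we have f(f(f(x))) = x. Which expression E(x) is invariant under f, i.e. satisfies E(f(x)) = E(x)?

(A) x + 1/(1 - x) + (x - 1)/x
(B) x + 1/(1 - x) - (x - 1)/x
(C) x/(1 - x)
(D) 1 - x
A

Replace x by f(x) = 1/(1 - x) in each option and simplify. As a quick numerical cross-check, also compare E(4) with E(f(4)) = E(-1/3).

(A) x + 1/(1 - x) + (x - 1)/x  ->  (1/(1 - x)) + 1/(1 - (1/(1 - x))) + ((1/(1 - x)) - 1)/(1/(1 - x)), which simplifies back to x + 1/(1 - x) + (x - 1)/x; check: E(4) = 53/12, E(-1/3) = 53/12.   [invariant]
(B) x + 1/(1 - x) - (x - 1)/x  ->  (1/(1 - x)) + 1/(1 - (1/(1 - x))) - ((1/(1 - x)) - 1)/(1/(1 - x)) = (x^2(1 - x) - x + (x - 1)^2)/(x(x - 1)); check: E(4) = 35/12 but E(-1/3) = -43/12.   [not invariant]
(C) x/(1 - x)  ->  (1/(1 - x))/(1 - (1/(1 - x))) = -1/x; check: E(4) = -4/3 but E(-1/3) = -1/4.   [not invariant]
(D) 1 - x  ->  1 - (1/(1 - x)) = x/(x - 1); check: E(4) = -3 but E(-1/3) = 4/3.   [not invariant]

Only (A) is unchanged. Indeed f(f(x)) = 1/(1 - 1/(1-x)) = (1-x)/(-x) = (x-1)/x, so E(x) = x + f(x) + f(f(x)) is the sum over the whole 3-cycle; applying f just permutes the three terms cyclically (x -> f(x) -> f(f(x)) -> x), leaving the sum unchanged.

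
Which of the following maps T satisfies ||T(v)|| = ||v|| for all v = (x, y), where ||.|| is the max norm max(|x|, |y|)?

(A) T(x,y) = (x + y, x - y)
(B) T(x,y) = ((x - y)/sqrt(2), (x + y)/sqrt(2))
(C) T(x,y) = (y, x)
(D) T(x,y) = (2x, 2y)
C

A transformation preserves a norm if ||T(v)|| = ||v|| for every v; a single vector where the norm changes rules an option out.

(A) T(x,y) = (x + y, x - y): v = (1, 1) has norm max(|1|, |1|) = 1, but T(v) = (2, 0) has norm 2 -- not preserved.
(B) T(x,y) = ((x - y)/sqrt(2), (x + y)/sqrt(2)): v = (1, 0) has norm max(|1|, |0|) = 1, but T(v) = (sqrt(2)/2, sqrt(2)/2) has norm sqrt(2)/2 -- not preserved.
(C) T(x,y) = (y, x): preserves the norm -- it only permutes the coordinates and/or flips signs, which leaves max(|x|, |y|) unchanged.
(D) T(x,y) = (2x, 2y): v = (1, 0) has norm max(|1|, |0|) = 1, but T(v) = (2, 0) has norm 2 -- not preserved.

Therefore the answer is (C).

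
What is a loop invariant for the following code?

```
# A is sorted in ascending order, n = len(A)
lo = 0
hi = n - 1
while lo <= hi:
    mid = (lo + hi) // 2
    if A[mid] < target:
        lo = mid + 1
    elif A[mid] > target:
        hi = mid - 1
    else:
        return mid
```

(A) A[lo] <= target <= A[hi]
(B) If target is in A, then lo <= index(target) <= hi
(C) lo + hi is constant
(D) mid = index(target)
B

A loop invariant must hold before the first iteration and be re-established by every execution of the body.

(B) If target is in A, then lo <= index(target) <= hi: Before the loop [lo, hi] = [0, n-1] covers every index. When A[mid] < target, sortedness puts target strictly to the right of mid, so setting lo = mid + 1 keeps index(target) in [lo, hi]; symmetrically for hi = mid - 1. Hence 'if target is in A then lo <= index(target) <= hi' holds after every iteration, and when lo > hi it proves target is absent.

The other options fail:
(A) A[lo] <= target <= A[hi]: fails when target is not in A (e.g. target < A[0] already violates it before the loop), so it is not maintained in general.
(C) lo + hi is constant: each iteration moves exactly one of lo, hi, so lo + hi changes (e.g. 0 + (n-1) becomes (mid+1) + (n-1)).
(D) mid = index(target): mid is just the current probe; it equals index(target) only on the iteration that returns.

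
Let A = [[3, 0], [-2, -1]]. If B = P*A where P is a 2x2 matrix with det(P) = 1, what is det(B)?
-3

By the multiplicative property of determinants, det(B) = det(P*A) = det(P) * det(A) = det(A),
so the determinant is invariant under multiplication by any determinant-1 matrix; we just need det(A).

det(A) = (3)(-1) - (0)(-2) = -3 - 0 = -3

Therefore det(B) = 1 * (-3) = -3.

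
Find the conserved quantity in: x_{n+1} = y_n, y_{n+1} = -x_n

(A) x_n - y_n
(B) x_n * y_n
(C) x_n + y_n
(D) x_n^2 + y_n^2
D

For the recurrence x_{n+1} = y_n, y_{n+1} = -x_n:

x_{n+1}^2 + y_{n+1}^2 = y_n^2 + (-x_n)^2 = x_n^2 + y_n^2
The sum of squares is conserved (like energy in a harmonic oscillator).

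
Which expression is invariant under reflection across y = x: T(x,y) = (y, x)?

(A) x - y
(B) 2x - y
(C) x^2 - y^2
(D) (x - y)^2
D

The map is reflection across y = x: T(x,y) = (y, x).
Substitute the transformed coordinates into each option and compare with the original:
(A) x - y  ->  (y) - (x) = -x + y   [differs from x - y: not invariant]
(B) 2x - y  ->  2(y) - (x) = -x + 2y   [differs from 2x - y: not invariant]
(C) x^2 - y^2  ->  (y)^2 - (x)^2 = -x^2 + y^2   [differs from x^2 - y^2: not invariant]
(D) (x - y)^2  ->  ((y) - (x))^2 = x^2 - 2xy + y^2   [equals (x - y)^2: invariant]

Only option (D), (x - y)^2, is unchanged by the transformation.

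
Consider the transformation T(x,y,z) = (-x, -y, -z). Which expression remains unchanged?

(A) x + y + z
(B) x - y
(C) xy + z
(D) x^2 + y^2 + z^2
D

Apply T(x,y,z) = (-x, -y, -z) to each option, i.e. replace (x, y, z) by the transformed coordinates.
Substitute the transformed coordinates into each option and compare with the original:
(A) x + y + z  ->  (-x) + (-y) + (-z) = -x - y - z   [differs from x + y + z: not invariant]
(B) x - y  ->  (-x) - (-y) = -x + y   [differs from x - y: not invariant]
(C) xy + z  ->  (-x)(-y) + (-z) = xy - z   [differs from xy + z: not invariant]
(D) x^2 + y^2 + z^2  ->  (-x)^2 + (-y)^2 + (-z)^2 = x^2 + y^2 + z^2   [equals x^2 + y^2 + z^2: invariant]

Only option (D), x^2 + y^2 + z^2, is unchanged by the transformation.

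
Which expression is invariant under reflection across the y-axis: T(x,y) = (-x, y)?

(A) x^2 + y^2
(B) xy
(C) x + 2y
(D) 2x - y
A

The map is reflection across the y-axis: T(x,y) = (-x, y).
Substitute the transformed coordinates into each option and compare with the original:
(A) x^2 + y^2  ->  (-x)^2 + (y)^2 = x^2 + y^2   [equals x^2 + y^2: invariant]
(B) xy  ->  (-x)(y) = -xy   [differs from xy: not invariant]
(C) x + 2y  ->  (-x) + 2(y) = -x + 2y   [differs from x + 2y: not invariant]
(D) 2x - y  ->  2(-x) - (y) = -2x - y   [differs from 2x - y: not invariant]

Only option (A), x^2 + y^2, is unchanged by the transformation.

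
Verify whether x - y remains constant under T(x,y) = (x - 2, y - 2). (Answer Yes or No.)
Yes

Substitute T(x,y) = (x - 2, y - 2) into the expression and compare with the original.

Original: x - y
After applying T: (x - 2) - (y - 2) = x - y

This is identical to the original x - y, so the expression is invariant.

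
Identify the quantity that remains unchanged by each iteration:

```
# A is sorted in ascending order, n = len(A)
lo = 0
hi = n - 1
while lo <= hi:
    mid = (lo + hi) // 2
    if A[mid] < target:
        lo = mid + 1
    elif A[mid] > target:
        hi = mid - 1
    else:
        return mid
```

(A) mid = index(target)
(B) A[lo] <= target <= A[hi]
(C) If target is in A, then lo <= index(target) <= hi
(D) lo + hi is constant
C

A loop invariant must hold before the first iteration and be re-established by every execution of the body.

(C) If target is in A, then lo <= index(target) <= hi: Before the loop [lo, hi] = [0, n-1] covers every index. When A[mid] < target, sortedness puts target strictly to the right of mid, so setting lo = mid + 1 keeps index(target) in [lo, hi]; symmetrically for hi = mid - 1. Hence 'if target is in A then lo <= index(target) <= hi' holds after every iteration, and when lo > hi it proves target is absent.

The other options fail:
(A) mid = index(target): mid is just the current probe; it equals index(target) only on the iteration that returns.
(B) A[lo] <= target <= A[hi]: fails when target is not in A (e.g. target < A[0] already violates it before the loop), so it is not maintained in general.
(D) lo + hi is constant: each iteration moves exactly one of lo, hi, so lo + hi changes (e.g. 0 + (n-1) becomes (mid+1) + (n-1)).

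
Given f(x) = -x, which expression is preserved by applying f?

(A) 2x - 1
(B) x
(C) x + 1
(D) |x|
D

For f(x) = -x:
Applying f replaces x by -x. Since |-x| = |x|, the absolute value is unchanged by f, whereas x -> -x, 2x - 1 -> -2x - 1 and x + 1 -> -x + 1 all change.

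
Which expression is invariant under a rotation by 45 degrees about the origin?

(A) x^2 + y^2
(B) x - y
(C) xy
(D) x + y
A

A rotation by 45 degrees sends (x, y) to (sqrt(2)x/2 - sqrt(2)y/2, sqrt(2)x/2 + sqrt(2)y/2).
Substitute the transformed coordinates into each option and compare with the original:
(A) x^2 + y^2  ->  (sqrt(2)x/2 - sqrt(2)y/2)^2 + (sqrt(2)x/2 + sqrt(2)y/2)^2 = x^2 + y^2   [equals x^2 + y^2: invariant]
(B) x - y  ->  (sqrt(2)x/2 - sqrt(2)y/2) - (sqrt(2)x/2 + sqrt(2)y/2) = -sqrt(2)y   [differs from x - y: not invariant]
(C) xy  ->  (sqrt(2)x/2 - sqrt(2)y/2)(sqrt(2)x/2 + sqrt(2)y/2) = x^2/2 - y^2/2   [differs from xy: not invariant]
(D) x + y  ->  (sqrt(2)x/2 - sqrt(2)y/2) + (sqrt(2)x/2 + sqrt(2)y/2) = sqrt(2)x   [differs from x + y: not invariant]

Only option (A), x^2 + y^2, is unchanged by the transformation.
Geometrically, x^2 + y^2 is the squared distance from the origin, which every rotation about the origin preserves.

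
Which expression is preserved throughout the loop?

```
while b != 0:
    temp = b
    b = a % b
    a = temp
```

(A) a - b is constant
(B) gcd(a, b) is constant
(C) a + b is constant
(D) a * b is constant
B

A loop invariant must hold before the first iteration and be re-established by every execution of the body.

(B) gcd(a, b) is constant: One iteration replaces (a, b) by (b, a mod b). Since a mod b = a - q*b for an integer q, any common divisor of a and b divides b and a mod b, and conversely; hence gcd(b, a mod b) = gcd(a, b). For instance (31, 9) -> (9, 4) keeps gcd = 1. At exit b = 0 and a = gcd of the original inputs.

The other options fail:
(A) a - b is constant: e.g. (a, b) = (31, 9) -> (9, 4): the difference goes from 22 to 5.
(C) a + b is constant: e.g. (a, b) = (31, 9) -> (9, 4): the sum goes from 40 to 13.
(D) a * b is constant: e.g. (a, b) = (31, 9) -> (9, 4): the product goes from 279 to 36.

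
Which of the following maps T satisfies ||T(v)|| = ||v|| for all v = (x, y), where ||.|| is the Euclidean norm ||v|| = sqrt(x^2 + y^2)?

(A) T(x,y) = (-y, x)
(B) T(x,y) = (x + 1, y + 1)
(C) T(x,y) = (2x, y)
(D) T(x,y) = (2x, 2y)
A

A transformation preserves a norm if ||T(v)|| = ||v|| for every v; a single vector where the norm changes rules an option out.

(A) T(x,y) = (-y, x): preserves the norm -- it is an orthogonal map (a rotation/reflection), and (-y)^2 + (x)^2 simplifies to x^2 + y^2.
(B) T(x,y) = (x + 1, y + 1): v = (1, 0) has norm sqrt((1)^2 + (0)^2) = 1, but T(v) = (2, 1) has norm sqrt(5) -- not preserved.
(C) T(x,y) = (2x, y): v = (1, 0) has norm sqrt((1)^2 + (0)^2) = 1, but T(v) = (2, 0) has norm 2 -- not preserved.
(D) T(x,y) = (2x, 2y): v = (1, 0) has norm sqrt((1)^2 + (0)^2) = 1, but T(v) = (2, 0) has norm 2 -- not preserved.

Therefore the answer is (A).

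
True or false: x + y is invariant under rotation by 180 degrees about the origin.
False

Applying rotation by 180 degrees: x' = x*cos(180 degrees) - y*sin(180 degrees) = -x, y' = x*sin(180 degrees) + y*cos(180 degrees) = -y

Substituting into x + y:
(-x) + (-y)
= -x - y

This differs from the original expression x + y, so it is NOT invariant.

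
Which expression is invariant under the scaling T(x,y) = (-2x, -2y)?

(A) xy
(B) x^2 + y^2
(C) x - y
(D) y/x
D

Under the uniform scaling T(x,y) = (-2x, -2y):
Substitute the transformed coordinates into each option and compare with the original:
(A) xy  ->  (-2x)(-2y) = 4xy   [differs from xy: not invariant]
(B) x^2 + y^2  ->  (-2x)^2 + (-2y)^2 = 4x^2 + 4y^2   [differs from x^2 + y^2: not invariant]
(C) x - y  ->  (-2x) - (-2y) = -2x + 2y   [differs from x - y: not invariant]
(D) y/x  ->  (-2y)/(-2x) = y/x   [equals y/x: invariant]

Only option (D), y/x, is unchanged by the transformation.
The common factor -2 cancels in a ratio of coordinates, while sums, products and sums of squares pick up factors of -2 or 4.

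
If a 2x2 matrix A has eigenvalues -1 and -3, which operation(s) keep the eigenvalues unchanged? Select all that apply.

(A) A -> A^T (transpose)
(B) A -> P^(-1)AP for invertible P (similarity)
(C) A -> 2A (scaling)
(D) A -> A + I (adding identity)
A and B

Eigenvalues are preserved by:
1. Similarity transformations: A -> P^(-1)AP (same characteristic polynomial)
2. Transpose: A^T has the same eigenvalues as A

Eigenvalues are NOT preserved by:
- Adding identity: eigenvalues become -1+1, -3+1
- Scaling: eigenvalues become -2, -6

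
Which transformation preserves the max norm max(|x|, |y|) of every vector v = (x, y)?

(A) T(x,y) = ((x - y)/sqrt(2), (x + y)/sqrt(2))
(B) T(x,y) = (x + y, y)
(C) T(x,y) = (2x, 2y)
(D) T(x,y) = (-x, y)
D

A transformation preserves a norm if ||T(v)|| = ||v|| for every v; a single vector where the norm changes rules an option out.

(A) T(x,y) = ((x - y)/sqrt(2), (x + y)/sqrt(2)): v = (1, 0) has norm max(|1|, |0|) = 1, but T(v) = (sqrt(2)/2, sqrt(2)/2) has norm sqrt(2)/2 -- not preserved.
(B) T(x,y) = (x + y, y): v = (1, 1) has norm max(|1|, |1|) = 1, but T(v) = (2, 1) has norm 2 -- not preserved.
(C) T(x,y) = (2x, 2y): v = (1, 0) has norm max(|1|, |0|) = 1, but T(v) = (2, 0) has norm 2 -- not preserved.
(D) T(x,y) = (-x, y): preserves the norm -- it only permutes the coordinates and/or flips signs, which leaves max(|x|, |y|) unchanged.

Therefore the answer is (D).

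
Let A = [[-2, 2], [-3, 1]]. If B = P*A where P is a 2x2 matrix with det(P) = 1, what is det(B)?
4

By the multiplicative property of determinants, det(B) = det(P*A) = det(P) * det(A) = det(A),
so the determinant is invariant under multiplication by any determinant-1 matrix; we just need det(A).

det(A) = (-2)(1) - (2)(-3) = -2 - (-6) = 4

Therefore det(B) = 1 * 4 = 4.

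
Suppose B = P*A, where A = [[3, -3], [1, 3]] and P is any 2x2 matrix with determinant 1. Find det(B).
12

By the multiplicative property of determinants, det(B) = det(P*A) = det(P) * det(A) = det(A),
so the determinant is invariant under multiplication by any determinant-1 matrix; we just need det(A).

det(A) = (3)(3) - (-3)(1) = 9 - (-3) = 12

Therefore det(B) = 1 * 12 = 12.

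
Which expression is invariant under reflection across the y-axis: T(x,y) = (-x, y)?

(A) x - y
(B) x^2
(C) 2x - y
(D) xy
B

The map is reflection across the y-axis: T(x,y) = (-x, y).
Substitute the transformed coordinates into each option and compare with the original:
(A) x - y  ->  (-x) - (y) = -x - y   [differs from x - y: not invariant]
(B) x^2  ->  (-x)^2 = x^2   [equals x^2: invariant]
(C) 2x - y  ->  2(-x) - (y) = -2x - y   [differs from 2x - y: not invariant]
(D) xy  ->  (-x)(y) = -xy   [differs from xy: not invariant]

Only option (B), x^2, is unchanged by the transformation.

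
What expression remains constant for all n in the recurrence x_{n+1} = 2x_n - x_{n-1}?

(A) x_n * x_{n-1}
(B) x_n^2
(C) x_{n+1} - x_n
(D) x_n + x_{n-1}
C

For the recurrence x_{n+1} = 2x_n - x_{n-1}:

If x_{n+1} = 2x_n - x_{n-1}, then:
x_{n+1} - x_n = x_n - x_{n-1}
The first difference is constant throughout the sequence.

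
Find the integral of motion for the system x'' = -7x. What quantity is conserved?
E = (x')^2 + 7x^2

Multiply the equation by x':
x' * x'' = -7x * x'
The left side is d/dt[(x')^2/2] and the right side is d/dt[-7x^2/2], so
d/dt[(x')^2/2 + 7x^2/2] = 0, i.e. (x')^2/2 + 7x^2/2 = constant.
Multiplying by 2, the integral of motion is E = (x')^2 + 7x^2.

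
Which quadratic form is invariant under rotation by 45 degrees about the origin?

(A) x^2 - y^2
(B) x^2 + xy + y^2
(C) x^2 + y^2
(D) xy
C

Rotation by 45 degrees sends (x, y) to (sqrt(2)x/2 - sqrt(2)y/2, sqrt(2)x/2 + sqrt(2)y/2).
Substitute the transformed coordinates into each option and compare with the original:
(A) x^2 - y^2  ->  (sqrt(2)x/2 - sqrt(2)y/2)^2 - (sqrt(2)x/2 + sqrt(2)y/2)^2 = -2xy   [differs from x^2 - y^2: not invariant]
(B) x^2 + xy + y^2  ->  (sqrt(2)x/2 - sqrt(2)y/2)^2 + (sqrt(2)x/2 - sqrt(2)y/2)(sqrt(2)x/2 + sqrt(2)y/2) + (sqrt(2)x/2 + sqrt(2)y/2)^2 = 3x^2/2 + y^2/2   [differs from x^2 + xy + y^2: not invariant]
(C) x^2 + y^2  ->  (sqrt(2)x/2 - sqrt(2)y/2)^2 + (sqrt(2)x/2 + sqrt(2)y/2)^2 = x^2 + y^2   [equals x^2 + y^2: invariant]
(D) xy  ->  (sqrt(2)x/2 - sqrt(2)y/2)(sqrt(2)x/2 + sqrt(2)y/2) = x^2/2 - y^2/2   [differs from xy: not invariant]

Only option (C), x^2 + y^2, is unchanged by the transformation.
x^2 + y^2 is the squared distance from the origin, which rotations preserve.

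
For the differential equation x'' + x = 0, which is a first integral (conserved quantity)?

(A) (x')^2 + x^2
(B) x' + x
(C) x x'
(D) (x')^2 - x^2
A

A first integral I satisfies dI/dt = 0 along every solution. Differentiate each option and use the equation of motion:
(A) d/dt[(x')^2 + x^2] = 2x'x'' + 2x x' = 2x'(-x) + 2x x' = 0
(B) d/dt[x' + x] = x'' + x' = -x + x', not identically 0
(C) d/dt[x x'] = (x')^2 + x x'' = (x')^2 - x^2, not identically 0
(D) d/dt[(x')^2 - x^2] = 2x'x'' - 2x x' = -4x x', not identically 0

Only (A) has zero time-derivative. So the energy-like quantity (x')^2 + x^2 is the first integral.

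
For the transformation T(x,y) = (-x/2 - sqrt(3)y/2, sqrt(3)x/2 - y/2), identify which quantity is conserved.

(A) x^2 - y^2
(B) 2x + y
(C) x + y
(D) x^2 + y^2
D

An expression E(x,y) is invariant under T if E(T(x,y)) = E(x,y). Here T(x,y) = (-x/2 - sqrt(3)y/2, sqrt(3)x/2 - y/2).
Substitute the transformed coordinates into each option and compare with the original:
(A) x^2 - y^2  ->  (-x/2 - sqrt(3)y/2)^2 - (sqrt(3)x/2 - y/2)^2 = -x^2/2 + sqrt(3)xy + y^2/2   [differs from x^2 - y^2: not invariant]
(B) 2x + y  ->  2(-x/2 - sqrt(3)y/2) + (sqrt(3)x/2 - y/2) = -x + sqrt(3)x/2 - sqrt(3)y - y/2   [differs from 2x + y: not invariant]
(C) x + y  ->  (-x/2 - sqrt(3)y/2) + (sqrt(3)x/2 - y/2) = -x/2 + sqrt(3)x/2 - sqrt(3)y/2 - y/2   [differs from x + y: not invariant]
(D) x^2 + y^2  ->  (-x/2 - sqrt(3)y/2)^2 + (sqrt(3)x/2 - y/2)^2 = x^2 + y^2   [equals x^2 + y^2: invariant]

Only option (D), x^2 + y^2, is unchanged by the transformation.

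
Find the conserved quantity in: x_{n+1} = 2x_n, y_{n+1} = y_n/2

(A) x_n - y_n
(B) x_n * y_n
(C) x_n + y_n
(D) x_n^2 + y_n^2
B

For the recurrence x_{n+1} = 2x_n, y_{n+1} = y_n/2:

x_{n+1} * y_{n+1} = (2x_n) * (y_n/2) = x_n * y_n
The product is conserved.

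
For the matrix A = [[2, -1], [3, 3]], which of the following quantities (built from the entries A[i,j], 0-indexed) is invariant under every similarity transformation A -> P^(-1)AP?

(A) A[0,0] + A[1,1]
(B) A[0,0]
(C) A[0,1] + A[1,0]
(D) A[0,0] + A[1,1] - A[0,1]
A

A[0,0] + A[1,1] is the trace of A. By the cyclic property of the trace, tr(P^(-1)AP) = tr(APP^(-1)) = tr(A), so it is the same for every matrix similar to A.

The other combinations are not similarity invariants. For example, take P = [[1, 1], [1, 2]] (det P = 1), so P^(-1) = [[2, -1], [-1, 1]] and
B = P^(-1)AP = [[-4, -9], [5, 9]].
Evaluating each option on A and on B:
(A) A[0,0] + A[1,1]: 5 for A, 5 for B -> unchanged
(B) A[0,0]: 2 for A, -4 for B -> changes
(C) A[0,1] + A[1,0]: 2 for A, -4 for B -> changes
(D) A[0,0] + A[1,1] - A[0,1]: 6 for A, 14 for B -> changes

Only (A) A[0,0] + A[1,1] = 5 survives (and it does so for every P, not just this one), so it is the invariant.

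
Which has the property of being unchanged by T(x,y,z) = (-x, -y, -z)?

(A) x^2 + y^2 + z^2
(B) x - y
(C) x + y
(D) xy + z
A

Apply T(x,y,z) = (-x, -y, -z) to each option, i.e. replace (x, y, z) by the transformed coordinates.
Substitute the transformed coordinates into each option and compare with the original:
(A) x^2 + y^2 + z^2  ->  (-x)^2 + (-y)^2 + (-z)^2 = x^2 + y^2 + z^2   [equals x^2 + y^2 + z^2: invariant]
(B) x - y  ->  (-x) - (-y) = -x + y   [differs from x - y: not invariant]
(C) x + y  ->  (-x) + (-y) = -x - y   [differs from x + y: not invariant]
(D) xy + z  ->  (-x)(-y) + (-z) = xy - z   [differs from xy + z: not invariant]

Only option (A), x^2 + y^2 + z^2, is unchanged by the transformation.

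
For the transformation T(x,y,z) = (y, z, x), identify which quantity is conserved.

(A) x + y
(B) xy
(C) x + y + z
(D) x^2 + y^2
C

Apply T(x,y,z) = (y, z, x) to each option, i.e. replace (x, y, z) by the transformed coordinates.
Substitute the transformed coordinates into each option and compare with the original:
(A) x + y  ->  (y) + (z) = y + z   [differs from x + y: not invariant]
(B) xy  ->  (y)(z) = yz   [differs from xy: not invariant]
(C) x + y + z  ->  (y) + (z) + (x) = x + y + z   [equals x + y + z: invariant]
(D) x^2 + y^2  ->  (y)^2 + (z)^2 = y^2 + z^2   [differs from x^2 + y^2: not invariant]

Only option (C), x + y + z, is unchanged by the transformation.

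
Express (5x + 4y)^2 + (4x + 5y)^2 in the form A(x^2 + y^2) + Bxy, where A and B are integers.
41(x^2 + y^2) + 80xy

Expanding: (5x + 4y)^2 = 25x^2 + 40xy + 16y^2
(4x + 5y)^2 = 16x^2 + 40xy + 25y^2
Sum = (25+16)(x^2+y^2) + 80xy = 41(x^2 + y^2) + 80xy
This is symmetric in x and y.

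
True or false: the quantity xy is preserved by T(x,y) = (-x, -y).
True

Substitute T(x,y) = (-x, -y) into the expression and compare with the original.

Original: xy
After applying T: (-x)(-y) = xy

This is identical to the original xy, so the expression is invariant.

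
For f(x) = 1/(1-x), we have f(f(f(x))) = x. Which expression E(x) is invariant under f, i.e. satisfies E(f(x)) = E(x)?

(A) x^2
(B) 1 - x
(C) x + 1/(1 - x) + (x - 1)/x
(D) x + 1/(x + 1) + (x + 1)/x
C

Replace x by f(x) = 1/(1 - x) in each option and simplify. As a quick numerical cross-check, also compare E(5) with E(f(5)) = E(-1/4).

(A) x^2  ->  (1/(1 - x))^2 = (x - 1)^(-2); check: E(5) = 25 but E(-1/4) = 1/16.   [not invariant]
(B) 1 - x  ->  1 - (1/(1 - x)) = x/(x - 1); check: E(5) = -4 but E(-1/4) = 5/4.   [not invariant]
(C) x + 1/(1 - x) + (x - 1)/x  ->  (1/(1 - x)) + 1/(1 - (1/(1 - x))) + ((1/(1 - x)) - 1)/(1/(1 - x)), which simplifies back to x + 1/(1 - x) + (x - 1)/x; check: E(5) = 111/20, E(-1/4) = 111/20.   [invariant]
(D) x + 1/(x + 1) + (x + 1)/x  ->  (1/(1 - x)) + 1/((1/(1 - x)) + 1) + ((1/(1 - x)) + 1)/(1/(1 - x)) = (-x^3 + 6x^2 - 11x + 7)/(x^2 - 3x + 2); check: E(5) = 191/30 but E(-1/4) = -23/12.   [not invariant]

Only (C) is unchanged. Indeed f(f(x)) = 1/(1 - 1/(1-x)) = (1-x)/(-x) = (x-1)/x, so E(x) = x + f(x) + f(f(x)) is the sum over the whole 3-cycle; applying f just permutes the three terms cyclically (x -> f(x) -> f(f(x)) -> x), leaving the sum unchanged.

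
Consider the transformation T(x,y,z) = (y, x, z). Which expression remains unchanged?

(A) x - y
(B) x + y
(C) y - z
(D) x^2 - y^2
B

Apply T(x,y,z) = (y, x, z) to each option, i.e. replace (x, y, z) by the transformed coordinates.
Substitute the transformed coordinates into each option and compare with the original:
(A) x - y  ->  (y) - (x) = -x + y   [differs from x - y: not invariant]
(B) x + y  ->  (y) + (x) = x + y   [equals x + y: invariant]
(C) y - z  ->  (x) - (z) = x - z   [differs from y - z: not invariant]
(D) x^2 - y^2  ->  (y)^2 - (x)^2 = -x^2 + y^2   [differs from x^2 - y^2: not invariant]

Only option (B), x + y, is unchanged by the transformation.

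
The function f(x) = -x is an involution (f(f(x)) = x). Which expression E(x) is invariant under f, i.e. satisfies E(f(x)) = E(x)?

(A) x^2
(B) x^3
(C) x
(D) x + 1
A

Replace x by f(x) = -x in each option and simplify. As a quick numerical cross-check, also compare E(4) with E(f(4)) = E(-4).

(A) x^2  ->  (-x)^2, which simplifies back to x^2; check: E(4) = 16, E(-4) = 16.   [invariant]
(B) x^3  ->  (-x)^3 = -x^3; check: E(4) = 64 but E(-4) = -64.   [not invariant]
(C) x  ->  (-x) = -x; check: E(4) = 4 but E(-4) = -4.   [not invariant]
(D) x + 1  ->  (-x) + 1 = 1 - x; check: E(4) = 5 but E(-4) = -3.   [not invariant]

Only (A) is unchanged. E is symmetric under swapping x with f(x) = -x, which is exactly what an involution does.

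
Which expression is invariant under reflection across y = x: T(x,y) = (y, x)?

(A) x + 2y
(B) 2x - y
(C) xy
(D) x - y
C

The map is reflection across y = x: T(x,y) = (y, x).
Substitute the transformed coordinates into each option and compare with the original:
(A) x + 2y  ->  (y) + 2(x) = 2x + y   [differs from x + 2y: not invariant]
(B) 2x - y  ->  2(y) - (x) = -x + 2y   [differs from 2x - y: not invariant]
(C) xy  ->  (y)(x) = xy   [equals xy: invariant]
(D) x - y  ->  (y) - (x) = -x + y   [differs from x - y: not invariant]

Only option (C), xy, is unchanged by the transformation.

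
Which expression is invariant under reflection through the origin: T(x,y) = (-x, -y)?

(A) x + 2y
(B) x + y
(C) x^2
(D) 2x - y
C

The map is reflection through the origin: T(x,y) = (-x, -y).
Substitute the transformed coordinates into each option and compare with the original:
(A) x + 2y  ->  (-x) + 2(-y) = -x - 2y   [differs from x + 2y: not invariant]
(B) x + y  ->  (-x) + (-y) = -x - y   [differs from x + y: not invariant]
(C) x^2  ->  (-x)^2 = x^2   [equals x^2: invariant]
(D) 2x - y  ->  2(-x) - (-y) = -2x + y   [differs from 2x - y: not invariant]

Only option (C), x^2, is unchanged by the transformation.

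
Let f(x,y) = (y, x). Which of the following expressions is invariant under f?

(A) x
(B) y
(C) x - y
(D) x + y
D

For f(x,y) = (y, x):
After applying f: x' = y, y' = x. So x' + y' = y + x = x + y.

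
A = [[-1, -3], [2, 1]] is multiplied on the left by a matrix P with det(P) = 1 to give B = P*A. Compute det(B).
5

By the multiplicative property of determinants, det(B) = det(P*A) = det(P) * det(A) = det(A),
so the determinant is invariant under multiplication by any determinant-1 matrix; we just need det(A).

det(A) = (-1)(1) - (-3)(2) = -1 - (-6) = 5

Therefore det(B) = 1 * 5 = 5.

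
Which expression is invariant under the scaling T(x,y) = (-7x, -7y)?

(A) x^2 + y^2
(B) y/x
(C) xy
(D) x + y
B

Under the uniform scaling T(x,y) = (-7x, -7y):
Substitute the transformed coordinates into each option and compare with the original:
(A) x^2 + y^2  ->  (-7x)^2 + (-7y)^2 = 49x^2 + 49y^2   [differs from x^2 + y^2: not invariant]
(B) y/x  ->  (-7y)/(-7x) = y/x   [equals y/x: invariant]
(C) xy  ->  (-7x)(-7y) = 49xy   [differs from xy: not invariant]
(D) x + y  ->  (-7x) + (-7y) = -7x - 7y   [differs from x + y: not invariant]

Only option (B), y/x, is unchanged by the transformation.
The common factor -7 cancels in a ratio of coordinates, while sums, products and sums of squares pick up factors of -7 or 49.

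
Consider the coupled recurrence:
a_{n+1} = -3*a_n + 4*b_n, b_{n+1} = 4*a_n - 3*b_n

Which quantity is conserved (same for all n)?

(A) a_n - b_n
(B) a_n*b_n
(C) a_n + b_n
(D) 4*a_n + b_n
C

Replace a_n by a_{n+1} = -3*a_n + 4*b_n and b_n by b_{n+1} = 4*a_n - 3*b_n in each option and simplify:
(A) a_n - b_n  ->  (-3*a_n + 4*b_n) - (4*a_n - 3*b_n) = -7*a_n + 7*b_n   [not conserved]
(B) a_n*b_n  ->  (-3*a_n + 4*b_n)*(4*a_n - 3*b_n) = -12*a_n^2 + 25*a_n*b_n - 12*b_n^2   [not conserved]
(C) a_n + b_n  ->  (-3*a_n + 4*b_n) + (4*a_n - 3*b_n) = a_n + b_n   [conserved]
(D) 4*a_n + b_n  ->  4*(-3*a_n + 4*b_n) + (4*a_n - 3*b_n) = -8*a_n + 13*b_n   [not conserved]

Only (C) a_n + b_n returns to itself after one step, so it is the conserved quantity.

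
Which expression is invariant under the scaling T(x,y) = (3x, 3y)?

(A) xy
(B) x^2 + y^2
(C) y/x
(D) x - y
C

Under the uniform scaling T(x,y) = (3x, 3y):
Substitute the transformed coordinates into each option and compare with the original:
(A) xy  ->  (3x)(3y) = 9xy   [differs from xy: not invariant]
(B) x^2 + y^2  ->  (3x)^2 + (3y)^2 = 9x^2 + 9y^2   [differs from x^2 + y^2: not invariant]
(C) y/x  ->  (3y)/(3x) = y/x   [equals y/x: invariant]
(D) x - y  ->  (3x) - (3y) = 3x - 3y   [differs from x - y: not invariant]

Only option (C), y/x, is unchanged by the transformation.
The common factor 3 cancels in a ratio of coordinates, while sums, products and sums of squares pick up factors of 3 or 9.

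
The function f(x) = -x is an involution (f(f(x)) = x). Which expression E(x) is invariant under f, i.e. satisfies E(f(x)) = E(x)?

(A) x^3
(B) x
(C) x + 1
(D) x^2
D

Replace x by f(x) = -x in each option and simplify. As a quick numerical cross-check, also compare E(3) with E(f(3)) = E(-3).

(A) x^3  ->  (-x)^3 = -x^3; check: E(3) = 27 but E(-3) = -27.   [not invariant]
(B) x  ->  (-x) = -x; check: E(3) = 3 but E(-3) = -3.   [not invariant]
(C) x + 1  ->  (-x) + 1 = 1 - x; check: E(3) = 4 but E(-3) = -2.   [not invariant]
(D) x^2  ->  (-x)^2, which simplifies back to x^2; check: E(3) = 9, E(-3) = 9.   [invariant]

Only (D) is unchanged. E is symmetric under swapping x with f(x) = -x, which is exactly what an involution does.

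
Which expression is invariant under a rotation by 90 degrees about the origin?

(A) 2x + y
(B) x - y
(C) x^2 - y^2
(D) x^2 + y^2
D

A rotation by 90 degrees sends (x, y) to (-y, x).
Substitute the transformed coordinates into each option and compare with the original:
(A) 2x + y  ->  2(-y) + (x) = x - 2y   [differs from 2x + y: not invariant]
(B) x - y  ->  (-y) - (x) = -x - y   [differs from x - y: not invariant]
(C) x^2 - y^2  ->  (-y)^2 - (x)^2 = -x^2 + y^2   [differs from x^2 - y^2: not invariant]
(D) x^2 + y^2  ->  (-y)^2 + (x)^2 = x^2 + y^2   [equals x^2 + y^2: invariant]

Only option (D), x^2 + y^2, is unchanged by the transformation.
Geometrically, x^2 + y^2 is the squared distance from the origin, which every rotation about the origin preserves.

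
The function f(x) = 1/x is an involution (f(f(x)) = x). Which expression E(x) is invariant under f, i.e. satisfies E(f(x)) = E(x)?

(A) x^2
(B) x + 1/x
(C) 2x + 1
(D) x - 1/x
B

Replace x by f(x) = 1/x in each option and simplify. As a quick numerical cross-check, also compare E(5) with E(f(5)) = E(1/5).

(A) x^2  ->  (1/x)^2 = x^(-2); check: E(5) = 25 but E(1/5) = 1/25.   [not invariant]
(B) x + 1/x  ->  (1/x) + 1/(1/x), which simplifies back to x + 1/x; check: E(5) = 26/5, E(1/5) = 26/5.   [invariant]
(C) 2x + 1  ->  2(1/x) + 1 = (x + 2)/x; check: E(5) = 11 but E(1/5) = 7/5.   [not invariant]
(D) x - 1/x  ->  (1/x) - 1/(1/x) = -x + 1/x; check: E(5) = 24/5 but E(1/5) = -24/5.   [not invariant]

Only (B) is unchanged. E is symmetric under swapping x with f(x) = 1/x, which is exactly what an involution does.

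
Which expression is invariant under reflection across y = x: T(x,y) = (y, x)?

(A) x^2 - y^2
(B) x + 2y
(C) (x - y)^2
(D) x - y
C

The map is reflection across y = x: T(x,y) = (y, x).
Substitute the transformed coordinates into each option and compare with the original:
(A) x^2 - y^2  ->  (y)^2 - (x)^2 = -x^2 + y^2   [differs from x^2 - y^2: not invariant]
(B) x + 2y  ->  (y) + 2(x) = 2x + y   [differs from x + 2y: not invariant]
(C) (x - y)^2  ->  ((y) - (x))^2 = x^2 - 2xy + y^2   [equals (x - y)^2: invariant]
(D) x - y  ->  (y) - (x) = -x + y   [differs from x - y: not invariant]

Only option (C), (x - y)^2, is unchanged by the transformation.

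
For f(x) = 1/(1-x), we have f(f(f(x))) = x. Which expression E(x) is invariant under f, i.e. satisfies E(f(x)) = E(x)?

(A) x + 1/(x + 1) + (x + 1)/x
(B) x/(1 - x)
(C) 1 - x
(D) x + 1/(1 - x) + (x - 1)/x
D

Replace x by f(x) = 1/(1 - x) in each option and simplify. As a quick numerical cross-check, also compare E(3) with E(f(3)) = E(-1/2).

(A) x + 1/(x + 1) + (x + 1)/x  ->  (1/(1 - x)) + 1/((1/(1 - x)) + 1) + ((1/(1 - x)) + 1)/(1/(1 - x)) = (-x^3 + 6x^2 - 11x + 7)/(x^2 - 3x + 2); check: E(3) = 55/12 but E(-1/2) = 1/2.   [not invariant]
(B) x/(1 - x)  ->  (1/(1 - x))/(1 - (1/(1 - x))) = -1/x; check: E(3) = -3/2 but E(-1/2) = -1/3.   [not invariant]
(C) 1 - x  ->  1 - (1/(1 - x)) = x/(x - 1); check: E(3) = -2 but E(-1/2) = 3/2.   [not invariant]
(D) x + 1/(1 - x) + (x - 1)/x  ->  (1/(1 - x)) + 1/(1 - (1/(1 - x))) + ((1/(1 - x)) - 1)/(1/(1 - x)), which simplifies back to x + 1/(1 - x) + (x - 1)/x; check: E(3) = 19/6, E(-1/2) = 19/6.   [invariant]

Only (D) is unchanged. Indeed f(f(x)) = 1/(1 - 1/(1-x)) = (1-x)/(-x) = (x-1)/x, so E(x) = x + f(x) + f(f(x)) is the sum over the whole 3-cycle; applying f just permutes the three terms cyclically (x -> f(x) -> f(f(x)) -> x), leaving the sum unchanged.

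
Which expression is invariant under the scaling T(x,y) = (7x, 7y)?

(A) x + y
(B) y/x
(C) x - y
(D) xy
B

Under the uniform scaling T(x,y) = (7x, 7y):
Substitute the transformed coordinates into each option and compare with the original:
(A) x + y  ->  (7x) + (7y) = 7x + 7y   [differs from x + y: not invariant]
(B) y/x  ->  (7y)/(7x) = y/x   [equals y/x: invariant]
(C) x - y  ->  (7x) - (7y) = 7x - 7y   [differs from x - y: not invariant]
(D) xy  ->  (7x)(7y) = 49xy   [differs from xy: not invariant]

Only option (B), y/x, is unchanged by the transformation.
The common factor 7 cancels in a ratio of coordinates, while sums, products and sums of squares pick up factors of 7 or 49.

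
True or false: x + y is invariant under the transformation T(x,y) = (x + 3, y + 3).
False

Substitute T(x,y) = (x + 3, y + 3) into the expression and compare with the original.

Original: x + y
After applying T: (x + 3) + (y + 3) = x + y + 6

This differs from the original x + y (difference: 6), so the expression is NOT invariant.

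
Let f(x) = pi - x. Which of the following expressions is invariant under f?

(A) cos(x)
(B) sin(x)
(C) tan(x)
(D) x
B

For f(x) = pi - x:
sin(pi - x) = sin(x), so sine is invariant under this transformation.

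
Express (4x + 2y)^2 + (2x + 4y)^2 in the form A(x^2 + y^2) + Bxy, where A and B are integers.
20(x^2 + y^2) + 32xy

Expanding: (4x + 2y)^2 = 16x^2 + 16xy + 4y^2
(2x + 4y)^2 = 4x^2 + 16xy + 16y^2
Sum = (16+4)(x^2+y^2) + 32xy = 20(x^2 + y^2) + 32xy
This is symmetric in x and y.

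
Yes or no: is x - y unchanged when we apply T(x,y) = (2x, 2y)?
No

Substitute T(x,y) = (2x, 2y) into the expression and compare with the original.

Original: x - y
After applying T: (2x) - (2y) = 2x - 2y

This differs from the original x - y (difference: x - y), so the expression is NOT invariant.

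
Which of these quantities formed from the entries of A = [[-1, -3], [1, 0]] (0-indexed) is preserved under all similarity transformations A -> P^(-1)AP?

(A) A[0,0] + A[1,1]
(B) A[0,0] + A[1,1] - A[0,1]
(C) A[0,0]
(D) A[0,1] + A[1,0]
A

A[0,0] + A[1,1] is the trace of A. By the cyclic property of the trace, tr(P^(-1)AP) = tr(APP^(-1)) = tr(A), so it is the same for every matrix similar to A.

The other combinations are not similarity invariants. For example, take P = [[2, 1], [1, 1]] (det P = 1), so P^(-1) = [[1, -1], [-1, 2]] and
B = P^(-1)AP = [[-7, -5], [9, 6]].
Evaluating each option on A and on B:
(A) A[0,0] + A[1,1]: -1 for A, -1 for B -> unchanged
(B) A[0,0] + A[1,1] - A[0,1]: 2 for A, 4 for B -> changes
(C) A[0,0]: -1 for A, -7 for B -> changes
(D) A[0,1] + A[1,0]: -2 for A, 4 for B -> changes

Only (A) A[0,0] + A[1,1] = -1 survives (and it does so for every P, not just this one), so it is the invariant.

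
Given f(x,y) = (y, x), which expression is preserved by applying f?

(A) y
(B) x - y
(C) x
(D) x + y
D

For f(x,y) = (y, x):
After applying f: x' = y, y' = x. So x' + y' = y + x = x + y.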